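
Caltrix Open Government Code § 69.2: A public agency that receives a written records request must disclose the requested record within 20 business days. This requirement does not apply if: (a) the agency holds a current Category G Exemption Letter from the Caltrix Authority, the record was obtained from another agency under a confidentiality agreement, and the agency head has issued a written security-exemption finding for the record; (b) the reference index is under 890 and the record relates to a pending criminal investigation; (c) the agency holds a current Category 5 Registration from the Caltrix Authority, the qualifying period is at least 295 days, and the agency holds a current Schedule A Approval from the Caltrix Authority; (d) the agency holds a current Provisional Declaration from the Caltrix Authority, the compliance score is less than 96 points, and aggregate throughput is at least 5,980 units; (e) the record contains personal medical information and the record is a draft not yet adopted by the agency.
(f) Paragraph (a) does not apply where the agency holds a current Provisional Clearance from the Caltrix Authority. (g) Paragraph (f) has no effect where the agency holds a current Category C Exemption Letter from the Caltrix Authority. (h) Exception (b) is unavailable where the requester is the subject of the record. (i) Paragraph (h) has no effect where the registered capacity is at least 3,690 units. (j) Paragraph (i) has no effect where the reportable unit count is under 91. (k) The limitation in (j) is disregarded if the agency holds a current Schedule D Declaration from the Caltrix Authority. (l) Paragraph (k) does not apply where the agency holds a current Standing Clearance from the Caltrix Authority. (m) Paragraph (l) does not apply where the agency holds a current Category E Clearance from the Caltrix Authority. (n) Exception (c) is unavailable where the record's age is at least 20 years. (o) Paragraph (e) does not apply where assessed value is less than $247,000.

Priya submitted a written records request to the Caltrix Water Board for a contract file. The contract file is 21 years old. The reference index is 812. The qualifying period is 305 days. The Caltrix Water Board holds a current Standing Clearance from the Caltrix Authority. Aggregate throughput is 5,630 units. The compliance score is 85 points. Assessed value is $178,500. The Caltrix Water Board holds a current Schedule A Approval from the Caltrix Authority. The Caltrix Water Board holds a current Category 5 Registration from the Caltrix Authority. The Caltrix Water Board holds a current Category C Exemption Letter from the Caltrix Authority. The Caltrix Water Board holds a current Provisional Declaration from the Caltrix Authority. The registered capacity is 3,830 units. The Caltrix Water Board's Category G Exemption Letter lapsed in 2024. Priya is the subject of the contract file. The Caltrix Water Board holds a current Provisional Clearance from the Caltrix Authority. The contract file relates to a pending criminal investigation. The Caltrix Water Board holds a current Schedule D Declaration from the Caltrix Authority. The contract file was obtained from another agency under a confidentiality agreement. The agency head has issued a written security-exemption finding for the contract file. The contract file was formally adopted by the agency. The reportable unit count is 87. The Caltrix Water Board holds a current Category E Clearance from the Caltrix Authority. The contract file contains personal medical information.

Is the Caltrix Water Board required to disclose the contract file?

No — exception (b) applies; the Caltrix Water Board is not required to disclose the contract file.

Exception (a) requires that the agency holds a current Category G Exemption Letter from the Caltrix Authority; but the Category G Exemption Letter is not current, so (a) is unavailable.
Exception (b) is satisfied on its face — the reference index is 812, under the 890 limit; the contract file relates to a pending investigation. As to paragraphs (h)–(m): (h) would limit (b) — Priya is the subject of the contract file — but (i) sets (h) aside: (i) is engaged — the registered capacity is 3,830 units, meeting the 3,690 units threshold. (j) would limit (i) — the reportable unit count is 87, under the 91 limit — but (k) sets (j) aside: (k) operates against (j): a current Schedule D Declaration is held. (l) is engaged (a current Standing Clearance is held), but yields to (m): (m) operates against (l): a current Category E Clearance is held. Exception (b) stands.
All of (c)'s requirements are met (a current Category 5 Registration is held; the qualifying period is 305 days, meeting the 295 days threshold; a current Schedule A Approval is held). But applying paragraph (n): (n) is engaged — the record's age is 21 years, meeting the 20 years threshold. Exception (c) does not apply.
Exception (d) requires that aggregate throughput is at least 5,980 units; but aggregate throughput is 5,630 units, short of 5,980 units, so (d) is unavailable.
Exception (e) does not apply: the contract file has been formally adopted.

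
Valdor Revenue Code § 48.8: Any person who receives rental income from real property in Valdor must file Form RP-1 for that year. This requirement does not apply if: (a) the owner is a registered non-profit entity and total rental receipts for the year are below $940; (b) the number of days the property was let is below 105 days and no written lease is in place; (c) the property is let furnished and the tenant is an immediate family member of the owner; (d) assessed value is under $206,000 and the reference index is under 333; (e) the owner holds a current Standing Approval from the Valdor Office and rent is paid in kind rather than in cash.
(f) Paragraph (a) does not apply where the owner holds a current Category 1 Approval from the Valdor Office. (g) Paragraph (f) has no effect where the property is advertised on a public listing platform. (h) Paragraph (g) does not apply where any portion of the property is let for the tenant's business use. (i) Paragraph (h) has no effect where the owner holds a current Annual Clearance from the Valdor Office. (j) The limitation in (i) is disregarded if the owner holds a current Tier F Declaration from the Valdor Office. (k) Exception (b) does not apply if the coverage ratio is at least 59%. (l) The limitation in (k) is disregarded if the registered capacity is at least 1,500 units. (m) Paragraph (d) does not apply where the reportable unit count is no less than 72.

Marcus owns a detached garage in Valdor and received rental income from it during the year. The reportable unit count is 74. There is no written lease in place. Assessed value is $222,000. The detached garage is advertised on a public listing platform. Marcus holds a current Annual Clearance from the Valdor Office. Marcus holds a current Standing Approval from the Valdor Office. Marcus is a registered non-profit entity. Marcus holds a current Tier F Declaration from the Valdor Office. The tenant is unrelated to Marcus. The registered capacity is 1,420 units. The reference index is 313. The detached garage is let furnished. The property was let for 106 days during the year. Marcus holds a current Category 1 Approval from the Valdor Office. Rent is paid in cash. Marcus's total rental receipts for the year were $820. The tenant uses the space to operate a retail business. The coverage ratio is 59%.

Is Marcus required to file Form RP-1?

All of (a)'s requirements are met (Marcus is a registered non-profit; total rental receipts for the year are $820, below the $940 limit). But applying paragraphs (f)–(j): (f) applies — a current Category 1 Approval is held. (g) operates (the property is publicly advertised), but is set aside by (h): (h) is engaged — the space is let for business use. (i) would limit (h) — a current Annual Clearance is held — but (j) sets (i) aside: (j) operates against (i): a current Tier F Declaration is held. (a) is therefore removed.
Exception (b) fails — the number of days the property was let is 106 days, not below 105 days.
Exception (c) requires that the tenant is an immediate family member of the owner; but the tenant is unrelated to the owner, so (c) is unavailable.
Exception (d) does not apply: assessed value is $222,000, not under $206,000.
Exception (e) does not apply: rent is paid in cash.
No exception is made out. Marcus falls within the general rule.

Yes — Marcus must file Form RP-1.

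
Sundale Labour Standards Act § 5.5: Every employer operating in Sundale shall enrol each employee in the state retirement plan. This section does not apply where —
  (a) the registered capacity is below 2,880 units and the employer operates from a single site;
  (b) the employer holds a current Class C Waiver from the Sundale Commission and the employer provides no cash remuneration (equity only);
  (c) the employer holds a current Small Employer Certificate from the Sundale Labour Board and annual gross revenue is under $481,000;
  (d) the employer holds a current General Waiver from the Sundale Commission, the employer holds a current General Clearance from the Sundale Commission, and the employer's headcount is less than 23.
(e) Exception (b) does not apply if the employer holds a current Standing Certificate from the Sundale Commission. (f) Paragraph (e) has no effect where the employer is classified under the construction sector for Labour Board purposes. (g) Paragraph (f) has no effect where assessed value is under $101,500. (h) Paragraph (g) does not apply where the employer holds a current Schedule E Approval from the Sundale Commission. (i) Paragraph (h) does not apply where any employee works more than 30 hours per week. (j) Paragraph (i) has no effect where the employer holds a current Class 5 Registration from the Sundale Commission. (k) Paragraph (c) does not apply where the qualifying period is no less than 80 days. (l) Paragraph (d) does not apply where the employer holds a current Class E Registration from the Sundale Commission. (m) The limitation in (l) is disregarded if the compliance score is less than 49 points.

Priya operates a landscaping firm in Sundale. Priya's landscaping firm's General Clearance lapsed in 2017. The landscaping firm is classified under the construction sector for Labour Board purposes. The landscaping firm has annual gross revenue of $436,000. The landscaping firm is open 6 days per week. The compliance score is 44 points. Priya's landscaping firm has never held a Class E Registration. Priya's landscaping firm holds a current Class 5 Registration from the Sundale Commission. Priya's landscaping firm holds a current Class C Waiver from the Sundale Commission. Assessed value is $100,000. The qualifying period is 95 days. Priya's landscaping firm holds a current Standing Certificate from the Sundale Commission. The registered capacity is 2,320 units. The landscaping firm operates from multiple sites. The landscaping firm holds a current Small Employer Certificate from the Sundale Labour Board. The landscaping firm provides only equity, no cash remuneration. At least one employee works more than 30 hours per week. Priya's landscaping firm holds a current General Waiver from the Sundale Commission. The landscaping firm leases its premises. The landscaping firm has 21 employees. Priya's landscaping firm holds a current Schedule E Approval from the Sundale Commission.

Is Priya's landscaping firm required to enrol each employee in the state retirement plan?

No — exception (b) applies; Priya's landscaping firm is not required to enrol each employee in the state retirement plan.

Exception (a) requires that the employer operates from a single site; but the employer operates from multiple sites, so (a) is unavailable.
Exception (b): a current Class C Waiver is held; remuneration is equity-only — every condition holds. As to paragraphs (e)–(j): (e) is engaged (a current Standing Certificate is held), but is overridden by (f): (f) is engaged — the landscaping firm is classified under the construction sector. (g) would limit (f) — assessed value is $100,000, under the $101,500 limit — but (h) sets (g) aside: (h) operates — a current Schedule E Approval is held. (i) is triggered (at least one employee exceeds 30 hours/week), but is set aside by (j): (j) is triggered — a current Class 5 Registration is held. Exception (b) stands.
Exception (c)'s conditions are all satisfied: a current Small Employer Certificate is held; annual gross revenue is $436,000, under the $481,000 limit. However, paragraph (k) must be considered: (k) is triggered — the qualifying period is 95 days, meeting the 80 days threshold. Exception (c) does not apply.
Exception (d) fails — the General Clearance is not current.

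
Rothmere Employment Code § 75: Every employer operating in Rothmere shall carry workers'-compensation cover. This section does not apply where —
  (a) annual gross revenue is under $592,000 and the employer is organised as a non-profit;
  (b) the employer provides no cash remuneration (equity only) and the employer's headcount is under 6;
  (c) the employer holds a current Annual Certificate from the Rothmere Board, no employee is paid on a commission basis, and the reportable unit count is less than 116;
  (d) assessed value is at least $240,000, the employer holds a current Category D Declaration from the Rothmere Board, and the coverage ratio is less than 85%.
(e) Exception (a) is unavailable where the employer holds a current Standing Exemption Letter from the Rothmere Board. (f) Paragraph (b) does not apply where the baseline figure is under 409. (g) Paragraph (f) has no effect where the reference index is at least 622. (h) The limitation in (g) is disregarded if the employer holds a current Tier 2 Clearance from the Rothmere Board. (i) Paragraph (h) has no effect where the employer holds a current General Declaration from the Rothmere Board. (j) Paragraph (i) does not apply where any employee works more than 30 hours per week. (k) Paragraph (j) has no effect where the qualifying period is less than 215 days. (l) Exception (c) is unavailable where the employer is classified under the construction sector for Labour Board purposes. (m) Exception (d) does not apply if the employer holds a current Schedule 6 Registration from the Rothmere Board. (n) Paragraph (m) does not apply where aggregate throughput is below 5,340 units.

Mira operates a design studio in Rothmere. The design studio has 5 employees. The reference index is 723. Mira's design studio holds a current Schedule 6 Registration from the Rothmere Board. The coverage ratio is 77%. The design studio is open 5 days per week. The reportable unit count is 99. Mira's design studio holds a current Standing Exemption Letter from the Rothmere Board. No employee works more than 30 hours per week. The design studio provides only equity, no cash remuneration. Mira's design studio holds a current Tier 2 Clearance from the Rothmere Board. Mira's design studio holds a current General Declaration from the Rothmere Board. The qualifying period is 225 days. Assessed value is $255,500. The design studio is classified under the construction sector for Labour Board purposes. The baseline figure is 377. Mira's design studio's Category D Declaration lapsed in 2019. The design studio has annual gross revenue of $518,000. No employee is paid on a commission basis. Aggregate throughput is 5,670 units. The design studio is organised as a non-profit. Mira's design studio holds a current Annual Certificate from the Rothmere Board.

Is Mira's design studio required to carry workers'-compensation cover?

No — exception (b) applies; Mira's design studio is not required to carry workers'-compensation cover.

All of (a)'s requirements are met (annual gross revenue is $518,000, under the $592,000 limit; the employer is a non-profit). But applying paragraph (e): (e) operates against (a): a current Standing Exemption Letter is held. So (a) is unavailable.
Exception (b) is satisfied on its face — remuneration is equity-only; the employer's headcount is 5, under the 6 limit. Applying paragraphs (f)–(k): (f) is engaged (the baseline figure is 377, under the 409 limit), but is set aside by (g): (g) operates against (f): the reference index is 723, meeting the 622 threshold. (h) would limit (g) — a current Tier 2 Clearance is held — but (i) sets (h) aside: (i) operates against (h): a current General Declaration is held. (j), which would lift (i), is not triggered — no employee exceeds 30 hours/week. So (b) applies.
All of (c)'s requirements are met (a current Annual Certificate is held; no employee is paid on commission; the reportable unit count is 99, less than the 116 limit). But: (l) applies — the design studio is classified under the construction sector. So (c) is unavailable.
Exception (d) fails — no current Category D Declaration is held.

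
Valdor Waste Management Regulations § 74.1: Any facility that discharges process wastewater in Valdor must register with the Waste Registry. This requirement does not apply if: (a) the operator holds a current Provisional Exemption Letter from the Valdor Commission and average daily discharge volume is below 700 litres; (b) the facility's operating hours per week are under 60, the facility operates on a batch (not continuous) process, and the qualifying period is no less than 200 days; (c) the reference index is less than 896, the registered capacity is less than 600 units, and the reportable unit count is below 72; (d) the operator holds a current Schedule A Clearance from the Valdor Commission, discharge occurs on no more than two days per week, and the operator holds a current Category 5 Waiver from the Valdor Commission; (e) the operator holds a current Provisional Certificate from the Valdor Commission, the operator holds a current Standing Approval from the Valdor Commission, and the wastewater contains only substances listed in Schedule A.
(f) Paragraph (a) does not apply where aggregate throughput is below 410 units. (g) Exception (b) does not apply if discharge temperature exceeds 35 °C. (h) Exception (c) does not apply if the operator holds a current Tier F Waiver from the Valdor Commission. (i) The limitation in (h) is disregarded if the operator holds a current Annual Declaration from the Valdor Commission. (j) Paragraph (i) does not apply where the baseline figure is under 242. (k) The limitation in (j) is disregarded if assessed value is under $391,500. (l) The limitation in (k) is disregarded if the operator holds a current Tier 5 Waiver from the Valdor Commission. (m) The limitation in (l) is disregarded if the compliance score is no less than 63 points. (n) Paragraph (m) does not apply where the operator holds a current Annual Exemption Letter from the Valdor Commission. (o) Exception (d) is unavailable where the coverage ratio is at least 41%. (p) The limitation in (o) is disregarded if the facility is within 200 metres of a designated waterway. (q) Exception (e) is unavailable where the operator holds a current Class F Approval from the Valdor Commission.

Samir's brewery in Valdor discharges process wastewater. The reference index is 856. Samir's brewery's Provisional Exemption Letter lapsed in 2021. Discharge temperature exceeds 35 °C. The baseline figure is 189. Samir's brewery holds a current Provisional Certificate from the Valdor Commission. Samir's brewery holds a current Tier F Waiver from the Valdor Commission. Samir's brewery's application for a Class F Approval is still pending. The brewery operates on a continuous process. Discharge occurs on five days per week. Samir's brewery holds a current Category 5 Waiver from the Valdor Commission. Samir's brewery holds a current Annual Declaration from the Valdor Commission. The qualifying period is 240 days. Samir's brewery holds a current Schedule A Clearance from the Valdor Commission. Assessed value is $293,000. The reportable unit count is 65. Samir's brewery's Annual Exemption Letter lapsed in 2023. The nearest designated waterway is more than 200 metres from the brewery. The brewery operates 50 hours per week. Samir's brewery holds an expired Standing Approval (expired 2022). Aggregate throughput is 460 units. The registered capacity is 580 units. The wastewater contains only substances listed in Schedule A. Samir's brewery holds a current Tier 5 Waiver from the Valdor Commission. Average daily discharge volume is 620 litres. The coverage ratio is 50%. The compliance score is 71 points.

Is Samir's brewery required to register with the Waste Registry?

No — exception (c) applies; Samir's brewery is not required to register with the Waste Registry.

Exception (a) fails — no current Provisional Exemption Letter is held.
Exception (b) fails — the facility operates on a continuous process.
All of (c)'s requirements are met (the reference index is 856, less than the 896 limit; the registered capacity is 580 units, less than the 600 units limit; the reportable unit count is 65, below the 72 limit). Under paragraphs (h)–(n): (h) operates (a current Tier F Waiver is held), but is itself disapplied by (i): (i) is triggered — a current Annual Declaration is held. (j) would limit (i) — the baseline figure is 189, under the 242 limit — but (k) sets (j) aside: (k) operates against (j): assessed value is $293,000, under the $391,500 limit. (l) is engaged (a current Tier 5 Waiver is held), but is displaced by (m): (m) operates against (l): the compliance score is 71 points, meeting the 63 points threshold. (n), which would lift (m), does not operate here — no current Annual Exemption Letter is held. Exception (c) stands.
Exception (d) fails — discharge occurs on five days per week.
Exception (e) requires that the operator holds a current Standing Approval from the Valdor Commission; but there is no Standing Approval in force, so (e) is unavailable.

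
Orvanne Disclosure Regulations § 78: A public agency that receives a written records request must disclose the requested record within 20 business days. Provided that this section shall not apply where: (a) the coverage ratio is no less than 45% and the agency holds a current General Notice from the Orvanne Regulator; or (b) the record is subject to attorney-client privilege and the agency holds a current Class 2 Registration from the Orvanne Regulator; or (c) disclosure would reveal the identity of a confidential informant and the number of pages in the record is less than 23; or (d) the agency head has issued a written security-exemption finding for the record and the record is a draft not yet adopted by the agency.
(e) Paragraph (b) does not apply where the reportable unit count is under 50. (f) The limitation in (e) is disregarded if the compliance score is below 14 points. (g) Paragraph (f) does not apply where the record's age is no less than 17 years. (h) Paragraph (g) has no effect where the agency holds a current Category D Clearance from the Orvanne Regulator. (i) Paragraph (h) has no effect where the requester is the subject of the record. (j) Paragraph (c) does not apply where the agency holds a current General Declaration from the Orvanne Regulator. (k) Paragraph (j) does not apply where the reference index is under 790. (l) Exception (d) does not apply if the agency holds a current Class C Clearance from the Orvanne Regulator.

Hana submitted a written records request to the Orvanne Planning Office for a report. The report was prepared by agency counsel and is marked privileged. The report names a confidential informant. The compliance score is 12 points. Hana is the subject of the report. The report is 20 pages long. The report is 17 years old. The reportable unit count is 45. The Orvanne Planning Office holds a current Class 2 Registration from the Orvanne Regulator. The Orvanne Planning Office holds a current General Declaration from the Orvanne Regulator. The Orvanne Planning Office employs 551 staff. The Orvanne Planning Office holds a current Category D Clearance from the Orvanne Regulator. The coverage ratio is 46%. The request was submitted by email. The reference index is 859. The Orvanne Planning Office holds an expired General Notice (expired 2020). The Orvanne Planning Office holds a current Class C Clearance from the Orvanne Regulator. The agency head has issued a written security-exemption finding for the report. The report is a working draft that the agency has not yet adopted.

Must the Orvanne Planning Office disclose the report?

Exception (a) requires that the agency holds a current General Notice from the Orvanne Regulator; but no current General Notice is held, so (a) is unavailable.
Exception (b): the report is privileged; a current Class 2 Registration is held — every condition holds. Turning to paragraphs (e)–(i): (e) operates against (b): the reportable unit count is 45, under the 50 limit. (f) operates (the compliance score is 12 points, below the 14 points limit), but yields to (g): (g) applies — the record's age is 17 years, meeting the 17 years threshold. (h) would limit (g) — a current Category D Clearance is held — but (i) sets (h) aside: (i) operates against (h): Hana is the subject of the report. So (b) is unavailable.
Exception (c)'s conditions are all satisfied: the report names a confidential informant; the number of pages in the record is 20, less than the 23 limit. But applying paragraphs (j)–(k): (j) operates — a current General Declaration is held. (k), which would lift (j), is not triggered — the reference index is 859, not under 790. So (c) is unavailable.
All of (d)'s requirements are met (a written security-exemption finding has been issued; the report is an unadopted draft). But: (l) operates against (d): a current Class C Clearance is held. So (d) is unavailable.
No exception displaces § 78.

Yes — the Orvanne Planning Office must disclose the report.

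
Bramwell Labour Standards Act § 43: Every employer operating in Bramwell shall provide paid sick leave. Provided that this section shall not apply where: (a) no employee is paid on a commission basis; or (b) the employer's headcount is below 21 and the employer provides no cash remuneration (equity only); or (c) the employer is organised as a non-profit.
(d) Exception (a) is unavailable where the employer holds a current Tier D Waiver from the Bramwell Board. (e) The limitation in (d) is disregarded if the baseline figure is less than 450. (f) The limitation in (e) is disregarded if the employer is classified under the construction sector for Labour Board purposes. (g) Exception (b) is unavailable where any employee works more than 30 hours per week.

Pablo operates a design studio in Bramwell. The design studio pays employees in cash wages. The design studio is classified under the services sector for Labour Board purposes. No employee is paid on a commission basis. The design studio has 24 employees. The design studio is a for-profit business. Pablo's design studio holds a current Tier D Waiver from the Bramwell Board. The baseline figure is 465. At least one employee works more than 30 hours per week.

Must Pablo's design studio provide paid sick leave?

Yes — Pablo's design studio must provide paid sick leave.

Exception (a): no employee is paid on commission — every condition holds. But: (d) operates — a current Tier D Waiver is held. (e), which would lift (d), does not operate here — the baseline figure is 465, not less than 450. Exception (a) does not apply.
Exception (b) fails — the employer's headcount is 24, not below 21.
Exception (c) fails — the employer is for-profit.
None of the exceptions is available; § 43 applies in full.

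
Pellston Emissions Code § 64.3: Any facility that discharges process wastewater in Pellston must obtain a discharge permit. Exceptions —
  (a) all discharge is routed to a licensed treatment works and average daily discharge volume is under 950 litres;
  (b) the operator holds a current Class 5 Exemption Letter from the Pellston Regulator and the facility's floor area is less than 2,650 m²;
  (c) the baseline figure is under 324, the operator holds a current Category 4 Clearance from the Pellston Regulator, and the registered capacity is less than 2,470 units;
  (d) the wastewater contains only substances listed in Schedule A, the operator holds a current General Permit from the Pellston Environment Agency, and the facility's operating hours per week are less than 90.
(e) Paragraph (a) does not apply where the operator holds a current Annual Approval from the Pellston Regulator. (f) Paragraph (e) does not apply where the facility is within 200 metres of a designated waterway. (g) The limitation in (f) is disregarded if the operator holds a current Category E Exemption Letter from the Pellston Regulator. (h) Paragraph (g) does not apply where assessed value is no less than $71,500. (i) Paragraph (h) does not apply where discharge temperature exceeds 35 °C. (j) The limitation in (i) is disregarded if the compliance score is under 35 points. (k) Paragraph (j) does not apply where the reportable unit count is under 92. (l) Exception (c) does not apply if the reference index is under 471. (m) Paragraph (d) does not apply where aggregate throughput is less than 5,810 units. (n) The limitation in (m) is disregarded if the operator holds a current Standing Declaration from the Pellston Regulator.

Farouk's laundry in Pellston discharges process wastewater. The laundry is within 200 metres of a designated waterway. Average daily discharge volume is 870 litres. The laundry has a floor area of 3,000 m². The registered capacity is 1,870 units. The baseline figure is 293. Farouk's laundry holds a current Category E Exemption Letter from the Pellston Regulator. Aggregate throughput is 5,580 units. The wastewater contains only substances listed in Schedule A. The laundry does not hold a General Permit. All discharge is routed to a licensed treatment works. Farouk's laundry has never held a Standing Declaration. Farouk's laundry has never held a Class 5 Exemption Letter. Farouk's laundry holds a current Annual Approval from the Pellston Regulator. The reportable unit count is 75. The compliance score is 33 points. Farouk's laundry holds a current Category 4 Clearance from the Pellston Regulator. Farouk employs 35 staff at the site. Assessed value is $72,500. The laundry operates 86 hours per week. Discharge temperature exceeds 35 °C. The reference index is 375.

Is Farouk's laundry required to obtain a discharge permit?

Yes — Farouk's laundry must obtain a discharge permit.

All of (a)'s requirements are met (discharge is routed to a licensed treatment works; average daily discharge volume is 870 litres, under the 950 litres limit). Turning to paragraphs (e)–(k): (e) operates against (a): a current Annual Approval is held. (f) would limit (e) — the laundry is within 200 m of a designated waterway — but (g) sets (f) aside: (g) is triggered — a current Category E Exemption Letter is held. (h) would limit (g) — assessed value is $72,500, meeting the $71,500 threshold — but (i) sets (h) aside: (i) is triggered — discharge temperature exceeds 35 °C. (j) applies (the compliance score is 33 points, under the 35 points limit), but is displaced by (k): (k) is engaged — the reportable unit count is 75, under the 92 limit. (a) is therefore removed.
Exception (b) does not apply: there is no Class 5 Exemption Letter in force.
Exception (c)'s conditions are all satisfied: the baseline figure is 293, under the 324 limit; a current Category 4 Clearance is held; the registered capacity is 1,870 units, less than the 2,470 units limit. But: (l) operates — the reference index is 375, under the 471 limit. (c) is therefore removed.
Exception (d) fails — no General Permit is held.
Every exception is unavailable, so the rule governs.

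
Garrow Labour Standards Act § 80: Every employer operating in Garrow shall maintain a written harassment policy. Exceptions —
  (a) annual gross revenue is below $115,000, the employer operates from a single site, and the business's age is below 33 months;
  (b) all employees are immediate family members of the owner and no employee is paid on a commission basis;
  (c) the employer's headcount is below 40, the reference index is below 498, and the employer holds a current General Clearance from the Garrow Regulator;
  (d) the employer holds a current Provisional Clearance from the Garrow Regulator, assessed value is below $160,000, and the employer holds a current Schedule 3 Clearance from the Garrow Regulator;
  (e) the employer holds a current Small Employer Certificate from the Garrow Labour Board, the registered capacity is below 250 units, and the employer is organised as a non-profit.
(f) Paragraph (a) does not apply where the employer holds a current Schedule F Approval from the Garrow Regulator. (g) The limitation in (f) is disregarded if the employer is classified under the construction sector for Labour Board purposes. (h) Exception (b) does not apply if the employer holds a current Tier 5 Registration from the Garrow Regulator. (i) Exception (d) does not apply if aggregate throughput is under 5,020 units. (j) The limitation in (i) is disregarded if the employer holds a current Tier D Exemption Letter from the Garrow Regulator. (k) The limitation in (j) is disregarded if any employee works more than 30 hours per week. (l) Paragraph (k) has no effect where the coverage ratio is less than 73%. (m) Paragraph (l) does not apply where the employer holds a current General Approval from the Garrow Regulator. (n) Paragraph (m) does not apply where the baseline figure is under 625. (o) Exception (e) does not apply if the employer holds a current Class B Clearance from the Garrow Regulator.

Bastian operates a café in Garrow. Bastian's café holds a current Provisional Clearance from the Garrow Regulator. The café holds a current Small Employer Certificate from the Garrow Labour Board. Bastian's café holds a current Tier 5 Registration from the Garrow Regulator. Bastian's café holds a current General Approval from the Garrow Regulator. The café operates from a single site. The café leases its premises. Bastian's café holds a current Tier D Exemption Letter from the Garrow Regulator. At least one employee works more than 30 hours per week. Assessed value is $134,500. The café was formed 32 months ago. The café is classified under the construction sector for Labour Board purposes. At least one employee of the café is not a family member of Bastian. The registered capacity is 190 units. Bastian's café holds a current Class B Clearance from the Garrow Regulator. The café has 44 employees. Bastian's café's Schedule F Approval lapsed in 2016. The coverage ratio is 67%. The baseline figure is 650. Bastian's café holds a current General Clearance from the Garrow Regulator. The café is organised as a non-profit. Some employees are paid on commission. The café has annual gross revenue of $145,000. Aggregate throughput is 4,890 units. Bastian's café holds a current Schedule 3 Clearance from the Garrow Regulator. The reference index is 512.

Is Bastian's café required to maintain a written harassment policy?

Exception (a) does not apply: annual gross revenue is $145,000, not below $115,000.
Exception (b) does not apply: at least one employee is not a family member.
Exception (c) requires that the employer's headcount is below 40; but the employer's headcount is 44, not below 40, so (c) is unavailable.
All of (d)'s requirements are met (a current Provisional Clearance is held; assessed value is $134,500, below the $160,000 limit; a current Schedule 3 Clearance is held). Turning to paragraphs (i)–(n): (i) operates — aggregate throughput is 4,890 units, under the 5,020 units limit. (j) would limit (i) — a current Tier D Exemption Letter is held — but (k) sets (j) aside: (k) operates against (j): at least one employee exceeds 30 hours/week. (l) would limit (k) — the coverage ratio is 67%, less than the 73% limit — but (m) sets (l) aside: (m) applies — a current General Approval is held. (n), which would lift (m), is inapplicable — the baseline figure is 650, not under 625. (d) is therefore removed.
Exception (e)'s conditions are all satisfied: a current Small Employer Certificate is held; the registered capacity is 190 units, below the 250 units limit; the employer is a non-profit. But: (o) operates against (e): a current Class B Clearance is held. Exception (e) does not apply.
Every exception is unavailable, so the rule governs.

Yes — Bastian's café must maintain a written harassment policy.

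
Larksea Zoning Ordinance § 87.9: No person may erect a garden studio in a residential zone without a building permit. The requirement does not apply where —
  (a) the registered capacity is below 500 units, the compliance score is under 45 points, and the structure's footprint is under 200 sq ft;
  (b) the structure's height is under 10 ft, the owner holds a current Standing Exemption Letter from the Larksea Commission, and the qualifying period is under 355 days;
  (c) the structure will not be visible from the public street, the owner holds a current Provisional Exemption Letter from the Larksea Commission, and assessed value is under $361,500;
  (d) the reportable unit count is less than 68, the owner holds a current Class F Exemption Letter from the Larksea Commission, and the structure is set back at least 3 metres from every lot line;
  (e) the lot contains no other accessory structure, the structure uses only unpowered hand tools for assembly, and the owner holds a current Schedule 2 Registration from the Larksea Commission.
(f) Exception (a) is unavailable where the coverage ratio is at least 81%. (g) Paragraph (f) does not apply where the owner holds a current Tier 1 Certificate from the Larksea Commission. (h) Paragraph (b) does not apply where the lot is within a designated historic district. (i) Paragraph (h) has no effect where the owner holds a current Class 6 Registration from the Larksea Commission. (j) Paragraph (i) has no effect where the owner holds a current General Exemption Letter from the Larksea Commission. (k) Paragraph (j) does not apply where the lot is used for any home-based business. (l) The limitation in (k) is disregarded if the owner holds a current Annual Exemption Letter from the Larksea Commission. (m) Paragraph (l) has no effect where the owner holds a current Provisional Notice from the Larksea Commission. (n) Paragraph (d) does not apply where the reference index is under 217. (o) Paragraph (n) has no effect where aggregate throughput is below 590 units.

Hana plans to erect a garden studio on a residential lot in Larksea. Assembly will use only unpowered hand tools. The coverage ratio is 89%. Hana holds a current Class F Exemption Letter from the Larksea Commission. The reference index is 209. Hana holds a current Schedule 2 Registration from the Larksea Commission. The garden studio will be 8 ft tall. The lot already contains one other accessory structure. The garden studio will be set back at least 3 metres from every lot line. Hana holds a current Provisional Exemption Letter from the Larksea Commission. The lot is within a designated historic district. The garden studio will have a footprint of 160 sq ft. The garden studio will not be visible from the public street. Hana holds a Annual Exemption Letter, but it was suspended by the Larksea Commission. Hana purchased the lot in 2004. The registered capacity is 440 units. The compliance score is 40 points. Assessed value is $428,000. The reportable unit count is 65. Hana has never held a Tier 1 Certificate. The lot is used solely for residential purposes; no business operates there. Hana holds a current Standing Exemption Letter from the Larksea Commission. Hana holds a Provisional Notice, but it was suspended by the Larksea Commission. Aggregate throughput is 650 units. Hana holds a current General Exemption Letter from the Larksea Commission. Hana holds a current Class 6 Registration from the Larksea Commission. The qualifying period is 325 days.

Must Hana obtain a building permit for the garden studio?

Exception (a) is satisfied on its face — the registered capacity is 440 units, below the 500 units limit; the compliance score is 40 points, under the 45 points limit; the structure's footprint is 160 sq ft, under the 200 sq ft limit. Turning to paragraphs (f)–(g): (f) is triggered — the coverage ratio is 89%, meeting the 81% threshold. (g), which would lift (f), is not triggered — the Tier 1 Certificate is not current. (a) is therefore removed.
Exception (b) is satisfied on its face — the structure's height is 8 ft, under the 10 ft limit; a current Standing Exemption Letter is held; the qualifying period is 325 days, under the 355 days limit. But: (h) operates against (b): the lot is in a historic district. (i) would limit (h) — a current Class 6 Registration is held — but (j) sets (i) aside: (j) operates against (i): a current General Exemption Letter is held. (k), which would lift (j), is not triggered — the lot is solely residential. Exception (b) does not apply.
Exception (c) fails — assessed value is $428,000, not under $361,500.
Exception (d)'s conditions are all satisfied: the reportable unit count is 65, less than the 68 limit; a current Class F Exemption Letter is held; the setback is at least 3 m on every side. However, paragraphs (n)–(o) must be considered: (n) operates against (d): the reference index is 209, under the 217 limit. (o) is not engaged (aggregate throughput is 650 units, not below 590 units), so (n) stands. So (d) is unavailable.
Exception (e) requires that the lot contains no other accessory structure; but the lot already has another accessory structure, so (e) is unavailable.
No exception displaces § 87.9.

Yes — Hana must obtain a building permit.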